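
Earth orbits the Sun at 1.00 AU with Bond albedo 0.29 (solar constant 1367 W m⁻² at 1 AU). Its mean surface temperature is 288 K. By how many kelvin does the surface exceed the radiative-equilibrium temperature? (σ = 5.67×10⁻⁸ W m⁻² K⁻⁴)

S = 1367/1.00² = 1367 W m⁻².
T_eq = [S(1−A)/(4σ)]^(1/4) = [1367×0.71/(4×5.67×10⁻⁸)]^(1/4) = 255.8 K.
ΔT = T_surf − T_eq = 288 − 255.8.

ΔT ≈ 32.2 K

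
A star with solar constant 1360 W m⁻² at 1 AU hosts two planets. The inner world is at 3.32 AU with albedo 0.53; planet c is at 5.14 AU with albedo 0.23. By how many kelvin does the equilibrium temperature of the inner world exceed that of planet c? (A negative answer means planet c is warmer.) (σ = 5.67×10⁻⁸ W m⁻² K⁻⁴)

T_eq = [S₀(1−A)/(4σd²)]^(1/4), so T ∝ (1−A)^(1/4) / √d.
T₁ = [1360×0.47/(4×5.67×10⁻⁸×3.32²)]^(1/4) = 126.45 K.
T₂ = [1360×0.77/(4×5.67×10⁻⁸×5.14²)]^(1/4) = 114.98 K.

ΔT ≈ 11.5 K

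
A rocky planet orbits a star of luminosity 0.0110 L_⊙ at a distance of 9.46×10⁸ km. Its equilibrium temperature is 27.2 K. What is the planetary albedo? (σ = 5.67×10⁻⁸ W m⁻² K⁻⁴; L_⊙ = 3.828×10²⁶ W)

d = 9.46×10⁸ km = 9.46×10¹¹ m.
L = 0.0110 × 3.828×10²⁶ = 4.21×10²⁴ W.
Flux: S = L/(4πd²) = 4.21×10²⁴/(4π×(9.46×10¹¹)²) = 0.374 W m⁻².
From T_eq⁴ = S(1−A)/(4σ): 1−A = 4σT_eq⁴/S.
1−A = 4 × 5.67×10⁻⁸ × (27.2)⁴ / 0.374 = 0.332.

A ≈ 0.67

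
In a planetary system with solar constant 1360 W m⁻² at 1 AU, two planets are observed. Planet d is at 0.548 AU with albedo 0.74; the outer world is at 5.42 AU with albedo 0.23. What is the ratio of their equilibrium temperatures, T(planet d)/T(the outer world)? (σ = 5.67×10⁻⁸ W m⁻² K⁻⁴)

T_eq = [S₀(1−A)/(4σd²)]^(1/4), so T ∝ (1−A)^(1/4) / √d.
T₁ = [1360×0.26/(4×5.67×10⁻⁸×0.548²)]^(1/4) = 268.43 K.
T₂ = [1360×0.77/(4×5.67×10⁻⁸×5.42²)]^(1/4) = 111.97 K.

T₁/T₂ ≈ 2.397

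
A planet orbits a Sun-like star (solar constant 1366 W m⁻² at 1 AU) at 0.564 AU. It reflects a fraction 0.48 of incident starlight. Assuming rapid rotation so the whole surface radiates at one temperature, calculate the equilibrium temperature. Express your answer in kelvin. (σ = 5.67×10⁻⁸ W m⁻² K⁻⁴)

T_eq ≈ 315 K

Flux at 0.564 AU: S = 1366/0.564² = 4290 W m⁻².
Energy balance: absorbed = emitted ⇒ πR²·S(1−A) = 4πR²·σT_eq⁴, so T_eq⁴ = S(1−A)/(4σ).
T_eq = [4290 × 0.52 / (4 × 5.67×10⁻⁸)]^(1/4) = (9.85×10⁹)^(1/4) = 315 K.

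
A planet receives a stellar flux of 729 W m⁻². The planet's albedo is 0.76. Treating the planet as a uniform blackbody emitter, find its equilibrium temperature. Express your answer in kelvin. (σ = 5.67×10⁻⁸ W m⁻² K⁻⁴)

T_eq ≈ 167 K

Energy balance: absorbed = emitted ⇒ πR²·S(1−A) = 4πR²·σT_eq⁴, so T_eq⁴ = S(1−A)/(4σ).
T_eq = [729 × 0.24 / (4 × 5.67×10⁻⁸)]^(1/4) = (7.71×10⁸)^(1/4) = 167 K.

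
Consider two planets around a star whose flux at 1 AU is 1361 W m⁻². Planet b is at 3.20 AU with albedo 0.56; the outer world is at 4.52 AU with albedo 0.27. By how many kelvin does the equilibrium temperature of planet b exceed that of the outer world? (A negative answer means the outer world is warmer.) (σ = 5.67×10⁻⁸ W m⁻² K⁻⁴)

ΔT ≈ 5.7 K

T_eq = [S₀(1−A)/(4σd²)]^(1/4), so T ∝ (1−A)^(1/4) / √d.
T₁ = [1361×0.44/(4×5.67×10⁻⁸×3.20²)]^(1/4) = 126.72 K.
T₂ = [1361×0.73/(4×5.67×10⁻⁸×4.52²)]^(1/4) = 121.01 K.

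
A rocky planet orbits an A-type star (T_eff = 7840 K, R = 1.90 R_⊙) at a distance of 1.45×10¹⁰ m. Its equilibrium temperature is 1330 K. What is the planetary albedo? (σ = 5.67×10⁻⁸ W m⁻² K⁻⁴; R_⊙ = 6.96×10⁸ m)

R_⋆ = 1.90 × 6.96×10⁸ = 1.32×10⁹ m.
L = 4πR_⋆²σT_⋆⁴ = 4π(1.32×10⁹)² × 5.67×10⁻⁸ × (7840)⁴ = 4.71×10²⁷ W.
S = L/(4πd²) = 1.78×10⁶ W m⁻².
From T_eq⁴ = S(1−A)/(4σ): 1−A = 4σT_eq⁴/S.
1−A = 4 × 5.67×10⁻⁸ × (1330)⁴ / 1.78×10⁶ = 0.398.

A ≈ 0.60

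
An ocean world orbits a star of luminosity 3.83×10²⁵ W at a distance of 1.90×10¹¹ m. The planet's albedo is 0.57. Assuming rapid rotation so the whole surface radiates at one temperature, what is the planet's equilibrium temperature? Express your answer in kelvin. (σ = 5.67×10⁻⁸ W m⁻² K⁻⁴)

Flux: S = L/(4πd²) = 3.83×10²⁵/(4π×(1.90×10¹¹)²) = 84.4 W m⁻².
Energy balance: absorbed = emitted ⇒ πR²·S(1−A) = 4πR²·σT_eq⁴, so T_eq⁴ = S(1−A)/(4σ).
T_eq = [84.4 × 0.43 / (4 × 5.67×10⁻⁸)]^(1/4) = (1.60×10⁸)^(1/4) = 112 K.

T_eq ≈ 112 K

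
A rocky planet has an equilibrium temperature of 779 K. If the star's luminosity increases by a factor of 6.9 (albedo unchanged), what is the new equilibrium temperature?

T_eq ≈ 1260 K

T_eq ∝ L^(1/4) · d^(−1/2).
T′ = 779 × 6.9^(1/4) = 1260 K.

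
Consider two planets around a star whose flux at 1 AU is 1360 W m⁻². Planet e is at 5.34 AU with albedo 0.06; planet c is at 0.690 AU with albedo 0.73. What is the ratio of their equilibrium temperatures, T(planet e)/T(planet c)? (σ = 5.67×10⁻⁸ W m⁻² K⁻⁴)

T_eq = [S₀(1−A)/(4σd²)]^(1/4), so T ∝ (1−A)^(1/4) / √d.
T₁ = [1360×0.94/(4×5.67×10⁻⁸×5.34²)]^(1/4) = 118.57 K.
T₂ = [1360×0.27/(4×5.67×10⁻⁸×0.690²)]^(1/4) = 241.49 K.

T₁/T₂ ≈ 0.491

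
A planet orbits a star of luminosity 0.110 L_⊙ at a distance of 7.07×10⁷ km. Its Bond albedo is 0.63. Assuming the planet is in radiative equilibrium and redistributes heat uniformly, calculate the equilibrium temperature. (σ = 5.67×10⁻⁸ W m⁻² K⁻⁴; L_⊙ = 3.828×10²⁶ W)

T_eq ≈ 182 K

d = 7.07×10⁷ km = 7.07×10¹⁰ m.
L = 0.110 × 3.828×10²⁶ = 4.21×10²⁵ W.
Flux: S = L/(4πd²) = 4.21×10²⁵/(4π×(7.07×10¹⁰)²) = 670 W m⁻².
Energy balance: absorbed = emitted ⇒ πR²·S(1−A) = 4πR²·σT_eq⁴, so T_eq⁴ = S(1−A)/(4σ).
T_eq = [670 × 0.37 / (4 × 5.67×10⁻⁸)]^(1/4) = (1.09×10⁹)^(1/4) = 182 K.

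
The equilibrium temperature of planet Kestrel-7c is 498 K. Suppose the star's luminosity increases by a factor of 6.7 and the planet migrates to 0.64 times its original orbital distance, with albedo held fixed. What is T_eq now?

T_eq ∝ L^(1/4) · d^(−1/2).
T′ = 498 × 6.7^(1/4) / 0.64^(1/2) = 1000 K.

T_eq ≈ 1000 K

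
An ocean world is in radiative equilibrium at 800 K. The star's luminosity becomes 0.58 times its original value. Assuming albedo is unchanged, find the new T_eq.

T_eq ∝ L^(1/4) · d^(−1/2).
T′ = 800 × 0.58^(1/4) = 698 K.

T_eq ≈ 698 K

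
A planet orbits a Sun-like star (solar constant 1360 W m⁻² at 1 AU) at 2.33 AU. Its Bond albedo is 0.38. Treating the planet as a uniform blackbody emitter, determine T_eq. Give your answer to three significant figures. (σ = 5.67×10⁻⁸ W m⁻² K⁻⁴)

T_eq ≈ 162 K

Flux at 2.33 AU: S = 1360/2.33² = 251 W m⁻².
Energy balance: absorbed = emitted ⇒ πR²·S(1−A) = 4πR²·σT_eq⁴, so T_eq⁴ = S(1−A)/(4σ).
T_eq = [251 × 0.62 / (4 × 5.67×10⁻⁸)]^(1/4) = (6.85×10⁸)^(1/4) = 162 K.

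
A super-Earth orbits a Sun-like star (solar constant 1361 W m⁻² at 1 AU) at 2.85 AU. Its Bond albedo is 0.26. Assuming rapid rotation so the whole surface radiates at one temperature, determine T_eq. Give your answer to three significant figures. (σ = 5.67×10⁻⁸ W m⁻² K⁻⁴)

Flux at 2.85 AU: S = 1361/2.85² = 168 W m⁻².
Energy balance: absorbed = emitted ⇒ πR²·S(1−A) = 4πR²·σT_eq⁴, so T_eq⁴ = S(1−A)/(4σ).
T_eq = [168 × 0.74 / (4 × 5.67×10⁻⁸)]^(1/4) = (5.47×10⁸)^(1/4) = 153 K.

T_eq ≈ 153 K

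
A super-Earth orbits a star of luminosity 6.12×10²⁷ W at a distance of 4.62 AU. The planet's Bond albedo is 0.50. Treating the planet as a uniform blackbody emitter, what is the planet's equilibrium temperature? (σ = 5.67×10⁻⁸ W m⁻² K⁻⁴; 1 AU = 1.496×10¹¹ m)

d = 4.62 AU = 6.91×10¹¹ m.
Flux: S = L/(4πd²) = 6.12×10²⁷/(4π×(6.91×10¹¹)²) = 1020 W m⁻².
Energy balance: absorbed = emitted ⇒ πR²·S(1−A) = 4πR²·σT_eq⁴, so T_eq⁴ = S(1−A)/(4σ).
T_eq = [1020 × 0.50 / (4 × 5.67×10⁻⁸)]^(1/4) = (2.25×10⁹)^(1/4) = 218 K.

T_eq ≈ 218 K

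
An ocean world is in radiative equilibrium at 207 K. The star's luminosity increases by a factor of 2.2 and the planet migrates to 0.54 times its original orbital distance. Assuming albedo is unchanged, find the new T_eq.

T_eq ≈ 343 K

T_eq ∝ L^(1/4) · d^(−1/2).
T′ = 207 × 2.2^(1/4) / 0.54^(1/2) = 343 K.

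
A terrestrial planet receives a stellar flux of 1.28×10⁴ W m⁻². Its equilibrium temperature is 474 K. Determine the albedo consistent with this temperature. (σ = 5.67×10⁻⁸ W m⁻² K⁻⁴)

A ≈ 0.11

From T_eq⁴ = S(1−A)/(4σ): 1−A = 4σT_eq⁴/S.
1−A = 4 × 5.67×10⁻⁸ × (474)⁴ / 1.28×10⁴ = 0.894.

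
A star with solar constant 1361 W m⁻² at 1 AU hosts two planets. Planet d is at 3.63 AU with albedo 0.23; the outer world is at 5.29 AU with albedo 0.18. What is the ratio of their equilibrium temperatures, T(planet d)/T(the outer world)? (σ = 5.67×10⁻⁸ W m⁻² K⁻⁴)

T_eq = [S₀(1−A)/(4σd²)]^(1/4), so T ∝ (1−A)^(1/4) / √d.
T₁ = [1361×0.77/(4×5.67×10⁻⁸×3.63²)]^(1/4) = 136.84 K.
T₂ = [1361×0.82/(4×5.67×10⁻⁸×5.29²)]^(1/4) = 115.15 K.

T₁/T₂ ≈ 1.188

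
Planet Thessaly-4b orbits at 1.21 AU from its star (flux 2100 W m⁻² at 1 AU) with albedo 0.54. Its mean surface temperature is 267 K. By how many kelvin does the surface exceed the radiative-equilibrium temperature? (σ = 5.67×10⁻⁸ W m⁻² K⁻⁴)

S = 2100/1.21² = 1434 W m⁻².
T_eq = [S(1−A)/(4σ)]^(1/4) = [1434×0.46/(4×5.67×10⁻⁸)]^(1/4) = 232.2 K.
ΔT = T_surf − T_eq = 267 − 232.2.

ΔT ≈ 34.8 K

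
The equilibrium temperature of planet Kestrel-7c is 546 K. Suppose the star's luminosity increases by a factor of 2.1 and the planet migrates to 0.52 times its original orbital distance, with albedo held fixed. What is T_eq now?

T_eq ∝ L^(1/4) · d^(−1/2).
T′ = 546 × 2.1^(1/4) / 0.52^(1/2) = 911 K.

T_eq ≈ 911 K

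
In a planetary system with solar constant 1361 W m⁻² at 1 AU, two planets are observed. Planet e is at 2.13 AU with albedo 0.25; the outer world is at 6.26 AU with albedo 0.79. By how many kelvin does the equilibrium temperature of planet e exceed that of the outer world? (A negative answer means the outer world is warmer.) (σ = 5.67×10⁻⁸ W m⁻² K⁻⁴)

ΔT ≈ 102.2 K

T_eq = [S₀(1−A)/(4σd²)]^(1/4), so T ∝ (1−A)^(1/4) / √d.
T₁ = [1361×0.75/(4×5.67×10⁻⁸×2.13²)]^(1/4) = 177.47 K.
T₂ = [1361×0.21/(4×5.67×10⁻⁸×6.26²)]^(1/4) = 75.30 K.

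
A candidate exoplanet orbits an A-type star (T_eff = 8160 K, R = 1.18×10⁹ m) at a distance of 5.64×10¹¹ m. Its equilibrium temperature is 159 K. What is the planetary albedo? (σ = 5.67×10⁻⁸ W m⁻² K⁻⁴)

A ≈ 0.87

L = 4πR_⋆²σT_⋆⁴ = 4π(1.18×10⁹)² × 5.67×10⁻⁸ × (8160)⁴ = 4.40×10²⁷ W.
S = L/(4πd²) = 1100 W m⁻².
From T_eq⁴ = S(1−A)/(4σ): 1−A = 4σT_eq⁴/S.
1−A = 4 × 5.67×10⁻⁸ × (159)⁴ / 1100 = 0.132.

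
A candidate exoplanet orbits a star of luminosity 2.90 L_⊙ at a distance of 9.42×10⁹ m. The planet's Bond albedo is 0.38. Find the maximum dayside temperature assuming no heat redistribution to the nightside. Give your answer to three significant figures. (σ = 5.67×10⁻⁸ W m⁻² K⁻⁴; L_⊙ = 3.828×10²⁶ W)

L = 2.90 × 3.828×10²⁶ = 1.11×10²⁷ W.
Flux: S = L/(4πd²) = 1.11×10²⁷/(4π×(9.42×10⁹)²) = 9.96×10⁵ W m⁻².
With no redistribution each surface element balances locally: S(1−A) = σT⁴.
T = [9.96×10⁵ × 0.62 / 5.67×10⁻⁸]^(1/4) = (1.09×10¹³)^(1/4) = 1820 K.

T_ss ≈ 1820 K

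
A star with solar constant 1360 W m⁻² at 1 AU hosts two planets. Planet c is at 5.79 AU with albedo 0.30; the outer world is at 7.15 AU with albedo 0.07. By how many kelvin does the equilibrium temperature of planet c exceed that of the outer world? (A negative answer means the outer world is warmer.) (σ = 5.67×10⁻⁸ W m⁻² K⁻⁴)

T_eq = [S₀(1−A)/(4σd²)]^(1/4), so T ∝ (1−A)^(1/4) / √d.
T₁ = [1360×0.70/(4×5.67×10⁻⁸×5.79²)]^(1/4) = 105.78 K.
T₂ = [1360×0.93/(4×5.67×10⁻⁸×7.15²)]^(1/4) = 102.20 K.

ΔT ≈ 3.6 K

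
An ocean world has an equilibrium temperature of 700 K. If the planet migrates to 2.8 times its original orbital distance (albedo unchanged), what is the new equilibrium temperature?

T_eq ≈ 418 K

T_eq ∝ L^(1/4) · d^(−1/2).
T′ = 700 / 2.8^(1/2) = 418 K.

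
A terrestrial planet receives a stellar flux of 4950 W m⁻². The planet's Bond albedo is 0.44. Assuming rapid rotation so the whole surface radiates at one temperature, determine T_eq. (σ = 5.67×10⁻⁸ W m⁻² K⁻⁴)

Energy balance: absorbed = emitted ⇒ πR²·S(1−A) = 4πR²·σT_eq⁴, so T_eq⁴ = S(1−A)/(4σ).
T_eq = [4950 × 0.56 / (4 × 5.67×10⁻⁸)]^(1/4) = (1.22×10¹⁰)^(1/4) = 332 K.

T_eq ≈ 332 K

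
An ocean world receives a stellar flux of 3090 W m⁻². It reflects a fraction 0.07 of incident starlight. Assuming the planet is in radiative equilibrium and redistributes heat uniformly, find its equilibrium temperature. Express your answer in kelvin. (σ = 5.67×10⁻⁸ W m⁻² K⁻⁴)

Energy balance: absorbed = emitted ⇒ πR²·S(1−A) = 4πR²·σT_eq⁴, so T_eq⁴ = S(1−A)/(4σ).
T_eq = [3090 × 0.93 / (4 × 5.67×10⁻⁸)]^(1/4) = (1.27×10¹⁰)^(1/4) = 336 K.

T_eq ≈ 336 K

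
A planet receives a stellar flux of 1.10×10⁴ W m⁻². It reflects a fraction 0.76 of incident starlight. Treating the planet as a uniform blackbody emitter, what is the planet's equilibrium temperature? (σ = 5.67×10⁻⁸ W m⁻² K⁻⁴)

T_eq ≈ 328 K

Energy balance: absorbed = emitted ⇒ πR²·S(1−A) = 4πR²·σT_eq⁴, so T_eq⁴ = S(1−A)/(4σ).
T_eq = [1.10×10⁴ × 0.24 / (4 × 5.67×10⁻⁸)]^(1/4) = (1.16×10¹⁰)^(1/4) = 328 K.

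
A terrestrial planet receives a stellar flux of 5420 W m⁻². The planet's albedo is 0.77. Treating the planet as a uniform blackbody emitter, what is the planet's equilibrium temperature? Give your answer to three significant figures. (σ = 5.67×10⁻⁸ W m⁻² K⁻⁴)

Energy balance: absorbed = emitted ⇒ πR²·S(1−A) = 4πR²·σT_eq⁴, so T_eq⁴ = S(1−A)/(4σ).
T_eq = [5420 × 0.23 / (4 × 5.67×10⁻⁸)]^(1/4) = (5.50×10⁹)^(1/4) = 272 K.

T_eq ≈ 272 K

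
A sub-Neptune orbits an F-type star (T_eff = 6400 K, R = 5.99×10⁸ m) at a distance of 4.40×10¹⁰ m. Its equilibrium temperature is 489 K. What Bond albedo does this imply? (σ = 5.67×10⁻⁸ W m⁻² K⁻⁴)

L = 4πR_⋆²σT_⋆⁴ = 4π(5.99×10⁸)² × 5.67×10⁻⁸ × (6400)⁴ = 4.29×10²⁶ W.
S = L/(4πd²) = 1.76×10⁴ W m⁻².
From T_eq⁴ = S(1−A)/(4σ): 1−A = 4σT_eq⁴/S.
1−A = 4 × 5.67×10⁻⁸ × (489)⁴ / 1.76×10⁴ = 0.736.

A ≈ 0.26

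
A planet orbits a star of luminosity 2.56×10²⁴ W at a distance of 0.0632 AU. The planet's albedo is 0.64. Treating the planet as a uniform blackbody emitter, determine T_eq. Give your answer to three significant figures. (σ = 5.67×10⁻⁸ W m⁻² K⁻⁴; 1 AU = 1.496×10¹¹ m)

d = 0.0632 AU = 9.45×10⁹ m.
Flux: S = L/(4πd²) = 2.56×10²⁴/(4π×(9.45×10⁹)²) = 2280 W m⁻².
Energy balance: absorbed = emitted ⇒ πR²·S(1−A) = 4πR²·σT_eq⁴, so T_eq⁴ = S(1−A)/(4σ).
T_eq = [2280 × 0.36 / (4 × 5.67×10⁻⁸)]^(1/4) = (3.62×10⁹)^(1/4) = 245 K.

T_eq ≈ 245 K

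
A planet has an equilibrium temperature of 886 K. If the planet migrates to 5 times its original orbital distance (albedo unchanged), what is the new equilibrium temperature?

T_eq ∝ L^(1/4) · d^(−1/2).
T′ = 886 / 5^(1/2) = 396 K.

T_eq ≈ 396 K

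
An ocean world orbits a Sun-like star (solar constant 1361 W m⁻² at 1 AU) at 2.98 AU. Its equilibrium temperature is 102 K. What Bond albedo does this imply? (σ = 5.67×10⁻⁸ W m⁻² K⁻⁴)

Flux at 2.98 AU: S = 1361/2.98² = 153 W m⁻².
From T_eq⁴ = S(1−A)/(4σ): 1−A = 4σT_eq⁴/S.
1−A = 4 × 5.67×10⁻⁸ × (102)⁴ / 153 = 0.160.

A ≈ 0.84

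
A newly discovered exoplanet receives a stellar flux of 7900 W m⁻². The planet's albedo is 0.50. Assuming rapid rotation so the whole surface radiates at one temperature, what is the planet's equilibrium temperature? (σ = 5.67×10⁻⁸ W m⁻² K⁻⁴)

Energy balance: absorbed = emitted ⇒ πR²·S(1−A) = 4πR²·σT_eq⁴, so T_eq⁴ = S(1−A)/(4σ).
T_eq = [7900 × 0.50 / (4 × 5.67×10⁻⁸)]^(1/4) = (1.74×10¹⁰)^(1/4) = 363 K.

T_eq ≈ 363 K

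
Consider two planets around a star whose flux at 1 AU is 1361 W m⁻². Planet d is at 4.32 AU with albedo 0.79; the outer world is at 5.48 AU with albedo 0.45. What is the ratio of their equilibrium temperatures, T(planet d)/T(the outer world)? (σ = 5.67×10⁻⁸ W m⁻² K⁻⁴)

T₁/T₂ ≈ 0.885

T_eq = [S₀(1−A)/(4σd²)]^(1/4), so T ∝ (1−A)^(1/4) / √d.
T₁ = [1361×0.21/(4×5.67×10⁻⁸×4.32²)]^(1/4) = 90.65 K.
T₂ = [1361×0.55/(4×5.67×10⁻⁸×5.48²)]^(1/4) = 102.39 K.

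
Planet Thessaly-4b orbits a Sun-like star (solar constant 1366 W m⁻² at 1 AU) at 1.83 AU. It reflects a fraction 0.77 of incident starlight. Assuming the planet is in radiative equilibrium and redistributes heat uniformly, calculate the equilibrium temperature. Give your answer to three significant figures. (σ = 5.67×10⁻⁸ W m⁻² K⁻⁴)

Flux at 1.83 AU: S = 1366/1.83² = 408 W m⁻².
Energy balance: absorbed = emitted ⇒ πR²·S(1−A) = 4πR²·σT_eq⁴, so T_eq⁴ = S(1−A)/(4σ).
T_eq = [408 × 0.23 / (4 × 5.67×10⁻⁸)]^(1/4) = (4.14×10⁸)^(1/4) = 143 K.

T_eq ≈ 143 K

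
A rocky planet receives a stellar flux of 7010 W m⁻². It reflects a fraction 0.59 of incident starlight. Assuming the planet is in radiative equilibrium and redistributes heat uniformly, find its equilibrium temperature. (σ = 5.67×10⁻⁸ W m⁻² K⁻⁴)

T_eq ≈ 336 K

Energy balance: absorbed = emitted ⇒ πR²·S(1−A) = 4πR²·σT_eq⁴, so T_eq⁴ = S(1−A)/(4σ).
T_eq = [7010 × 0.41 / (4 × 5.67×10⁻⁸)]^(1/4) = (1.27×10¹⁰)^(1/4) = 336 K.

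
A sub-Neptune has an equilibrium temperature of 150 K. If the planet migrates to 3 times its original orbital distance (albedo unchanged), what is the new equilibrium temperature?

T_eq ∝ L^(1/4) · d^(−1/2).
T′ = 150 / 3^(1/2) = 86.6 K.

T_eq ≈ 86.6 K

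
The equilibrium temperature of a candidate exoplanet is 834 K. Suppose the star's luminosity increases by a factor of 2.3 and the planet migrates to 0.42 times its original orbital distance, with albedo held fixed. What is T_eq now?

T_eq ∝ L^(1/4) · d^(−1/2).
T′ = 834 × 2.3^(1/4) / 0.42^(1/2) = 1580 K.

T_eq ≈ 1580 K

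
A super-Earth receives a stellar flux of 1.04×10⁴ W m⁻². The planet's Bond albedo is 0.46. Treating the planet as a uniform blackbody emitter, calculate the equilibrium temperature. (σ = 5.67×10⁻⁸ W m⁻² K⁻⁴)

T_eq ≈ 397 K

Energy balance: absorbed = emitted ⇒ πR²·S(1−A) = 4πR²·σT_eq⁴, so T_eq⁴ = S(1−A)/(4σ).
T_eq = [1.04×10⁴ × 0.54 / (4 × 5.67×10⁻⁸)]^(1/4) = (2.48×10¹⁰)^(1/4) = 397 K.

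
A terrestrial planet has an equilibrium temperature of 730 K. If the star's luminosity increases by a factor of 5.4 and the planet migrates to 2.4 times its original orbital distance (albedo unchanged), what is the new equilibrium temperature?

T_eq ≈ 718 K

T_eq ∝ L^(1/4) · d^(−1/2).
T′ = 730 × 5.4^(1/4) / 2.4^(1/2) = 718 K.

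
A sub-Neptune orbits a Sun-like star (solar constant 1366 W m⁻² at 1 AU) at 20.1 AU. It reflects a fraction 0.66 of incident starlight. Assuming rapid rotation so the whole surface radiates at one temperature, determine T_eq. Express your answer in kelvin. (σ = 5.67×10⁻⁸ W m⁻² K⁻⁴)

Flux at 20.1 AU: S = 1366/20.1² = 3.38 W m⁻².
Energy balance: absorbed = emitted ⇒ πR²·S(1−A) = 4πR²·σT_eq⁴, so T_eq⁴ = S(1−A)/(4σ).
T_eq = [3.38 × 0.34 / (4 × 5.67×10⁻⁸)]^(1/4) = (5.07×10⁶)^(1/4) = 47.4 K.

T_eq ≈ 47.4 K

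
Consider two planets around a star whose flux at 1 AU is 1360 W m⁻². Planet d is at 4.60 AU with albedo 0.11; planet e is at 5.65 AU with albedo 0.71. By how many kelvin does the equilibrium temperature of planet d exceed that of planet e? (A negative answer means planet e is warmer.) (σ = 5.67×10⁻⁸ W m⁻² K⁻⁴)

T_eq = [S₀(1−A)/(4σd²)]^(1/4), so T ∝ (1−A)^(1/4) / √d.
T₁ = [1360×0.89/(4×5.67×10⁻⁸×4.60²)]^(1/4) = 126.02 K.
T₂ = [1360×0.29/(4×5.67×10⁻⁸×5.65²)]^(1/4) = 85.91 K.

ΔT ≈ 40.1 K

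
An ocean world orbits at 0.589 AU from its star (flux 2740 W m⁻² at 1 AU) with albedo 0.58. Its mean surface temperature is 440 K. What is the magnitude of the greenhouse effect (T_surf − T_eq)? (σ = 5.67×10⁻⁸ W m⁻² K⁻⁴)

ΔT ≈ 92.2 K

S = 2740/0.589² = 7898 W m⁻².
T_eq = [S(1−A)/(4σ)]^(1/4) = [7898×0.42/(4×5.67×10⁻⁸)]^(1/4) = 347.8 K.
ΔT = T_surf − T_eq = 440 − 347.8.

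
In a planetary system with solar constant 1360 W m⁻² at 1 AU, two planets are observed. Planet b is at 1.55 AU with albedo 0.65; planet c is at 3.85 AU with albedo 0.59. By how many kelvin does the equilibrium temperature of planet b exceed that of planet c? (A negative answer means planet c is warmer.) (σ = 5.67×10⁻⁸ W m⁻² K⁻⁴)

T_eq = [S₀(1−A)/(4σd²)]^(1/4), so T ∝ (1−A)^(1/4) / √d.
T₁ = [1360×0.35/(4×5.67×10⁻⁸×1.55²)]^(1/4) = 171.92 K.
T₂ = [1360×0.41/(4×5.67×10⁻⁸×3.85²)]^(1/4) = 113.49 K.

ΔT ≈ 58.4 K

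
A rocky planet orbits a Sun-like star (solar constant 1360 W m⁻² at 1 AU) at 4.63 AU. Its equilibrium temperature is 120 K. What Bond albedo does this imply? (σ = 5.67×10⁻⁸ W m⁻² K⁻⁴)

A ≈ 0.26

Flux at 4.63 AU: S = 1360/4.63² = 63.4 W m⁻².
From T_eq⁴ = S(1−A)/(4σ): 1−A = 4σT_eq⁴/S.
1−A = 4 × 5.67×10⁻⁸ × (120)⁴ / 63.4 = 0.741.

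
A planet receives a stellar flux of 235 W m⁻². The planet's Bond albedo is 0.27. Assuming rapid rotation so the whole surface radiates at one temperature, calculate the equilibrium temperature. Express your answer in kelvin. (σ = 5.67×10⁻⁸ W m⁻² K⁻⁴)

Energy balance: absorbed = emitted ⇒ πR²·S(1−A) = 4πR²·σT_eq⁴, so T_eq⁴ = S(1−A)/(4σ).
T_eq = [235 × 0.73 / (4 × 5.67×10⁻⁸)]^(1/4) = (7.56×10⁸)^(1/4) = 166 K.

T_eq ≈ 166 K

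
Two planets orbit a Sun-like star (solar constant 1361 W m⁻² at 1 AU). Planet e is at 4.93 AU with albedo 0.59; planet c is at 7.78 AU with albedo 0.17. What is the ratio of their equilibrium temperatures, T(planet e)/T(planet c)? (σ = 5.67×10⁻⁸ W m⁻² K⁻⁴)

T₁/T₂ ≈ 1.053

T_eq = [S₀(1−A)/(4σd²)]^(1/4), so T ∝ (1−A)^(1/4) / √d.
T₁ = [1361×0.41/(4×5.67×10⁻⁸×4.93²)]^(1/4) = 100.31 K.
T₂ = [1361×0.83/(4×5.67×10⁻⁸×7.78²)]^(1/4) = 95.24 K.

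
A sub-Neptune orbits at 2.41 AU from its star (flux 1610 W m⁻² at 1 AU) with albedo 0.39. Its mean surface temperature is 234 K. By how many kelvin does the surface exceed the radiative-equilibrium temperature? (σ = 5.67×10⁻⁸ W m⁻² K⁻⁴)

S = 1610/2.41² = 277.2 W m⁻².
T_eq = [S(1−A)/(4σ)]^(1/4) = [277.2×0.61/(4×5.67×10⁻⁸)]^(1/4) = 165.2 K.
ΔT = T_surf − T_eq = 234 − 165.2.

ΔT ≈ 68.8 K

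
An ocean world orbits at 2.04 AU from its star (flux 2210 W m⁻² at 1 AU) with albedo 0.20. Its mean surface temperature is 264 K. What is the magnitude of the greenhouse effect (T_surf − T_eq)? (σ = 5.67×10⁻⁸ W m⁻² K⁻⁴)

ΔT ≈ 56.0 K

S = 2210/2.04² = 531.0 W m⁻².
T_eq = [S(1−A)/(4σ)]^(1/4) = [531.0×0.80/(4×5.67×10⁻⁸)]^(1/4) = 208.0 K.
ΔT = T_surf − T_eq = 264 − 208.0.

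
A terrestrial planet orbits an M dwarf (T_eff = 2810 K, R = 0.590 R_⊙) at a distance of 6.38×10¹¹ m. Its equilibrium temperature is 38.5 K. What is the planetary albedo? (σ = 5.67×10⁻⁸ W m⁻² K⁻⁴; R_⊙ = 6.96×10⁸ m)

R_⋆ = 0.590 × 6.96×10⁸ = 4.11×10⁸ m.
L = 4πR_⋆²σT_⋆⁴ = 4π(4.11×10⁸)² × 5.67×10⁻⁸ × (2810)⁴ = 7.49×10²⁴ W.
S = L/(4πd²) = 1.46 W m⁻².
From T_eq⁴ = S(1−A)/(4σ): 1−A = 4σT_eq⁴/S.
1−A = 4 × 5.67×10⁻⁸ × (38.5)⁴ / 1.46 = 0.340.

A ≈ 0.66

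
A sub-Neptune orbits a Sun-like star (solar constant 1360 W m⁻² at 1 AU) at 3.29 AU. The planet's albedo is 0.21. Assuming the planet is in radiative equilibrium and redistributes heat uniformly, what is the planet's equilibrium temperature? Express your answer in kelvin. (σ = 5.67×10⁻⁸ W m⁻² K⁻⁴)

Flux at 3.29 AU: S = 1360/3.29² = 126 W m⁻².
Energy balance: absorbed = emitted ⇒ πR²·S(1−A) = 4πR²·σT_eq⁴, so T_eq⁴ = S(1−A)/(4σ).
T_eq = [126 × 0.79 / (4 × 5.67×10⁻⁸)]^(1/4) = (4.38×10⁸)^(1/4) = 145 K.

T_eq ≈ 145 K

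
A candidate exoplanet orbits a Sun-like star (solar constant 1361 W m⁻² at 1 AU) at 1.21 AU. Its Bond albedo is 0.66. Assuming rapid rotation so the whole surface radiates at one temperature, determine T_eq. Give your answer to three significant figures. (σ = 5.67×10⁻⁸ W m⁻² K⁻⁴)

Flux at 1.21 AU: S = 1361/1.21² = 930 W m⁻².
Energy balance: absorbed = emitted ⇒ πR²·S(1−A) = 4πR²·σT_eq⁴, so T_eq⁴ = S(1−A)/(4σ).
T_eq = [930 × 0.34 / (4 × 5.67×10⁻⁸)]^(1/4) = (1.39×10⁹)^(1/4) = 193 K.

T_eq ≈ 193 K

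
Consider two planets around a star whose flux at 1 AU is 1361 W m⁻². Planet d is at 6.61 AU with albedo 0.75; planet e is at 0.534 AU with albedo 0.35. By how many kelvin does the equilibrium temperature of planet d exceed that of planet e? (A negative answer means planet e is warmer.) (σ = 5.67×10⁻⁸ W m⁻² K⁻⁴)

ΔT ≈ -265.4 K

T_eq = [S₀(1−A)/(4σd²)]^(1/4), so T ∝ (1−A)^(1/4) / √d.
T₁ = [1361×0.25/(4×5.67×10⁻⁸×6.61²)]^(1/4) = 76.55 K.
T₂ = [1361×0.65/(4×5.67×10⁻⁸×0.534²)]^(1/4) = 341.99 K.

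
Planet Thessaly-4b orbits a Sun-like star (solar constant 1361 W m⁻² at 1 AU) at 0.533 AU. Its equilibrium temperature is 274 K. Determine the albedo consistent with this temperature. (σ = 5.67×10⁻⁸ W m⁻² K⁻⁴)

A ≈ 0.73

Flux at 0.533 AU: S = 1361/0.533² = 4790 W m⁻².
From T_eq⁴ = S(1−A)/(4σ): 1−A = 4σT_eq⁴/S.
1−A = 4 × 5.67×10⁻⁸ × (274)⁴ / 4790 = 0.267.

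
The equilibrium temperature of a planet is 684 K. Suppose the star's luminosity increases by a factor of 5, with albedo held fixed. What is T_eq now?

T_eq ≈ 1020 K

T_eq ∝ L^(1/4) · d^(−1/2).
T′ = 684 × 5^(1/4) = 1020 K.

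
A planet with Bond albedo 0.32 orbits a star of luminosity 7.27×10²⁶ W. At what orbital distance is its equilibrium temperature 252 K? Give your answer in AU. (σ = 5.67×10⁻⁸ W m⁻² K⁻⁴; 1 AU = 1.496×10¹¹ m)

d ≈ 1.39 AU

From T_eq⁴ = L(1−A)/(16πσd²): d = √[L(1−A)/(16πσT_eq⁴)].
d = √[7.27×10²⁶ × 0.68 / (16π × 5.67×10⁻⁸ × (252)⁴)] = 2.07×10¹¹ m = 1.39 AU.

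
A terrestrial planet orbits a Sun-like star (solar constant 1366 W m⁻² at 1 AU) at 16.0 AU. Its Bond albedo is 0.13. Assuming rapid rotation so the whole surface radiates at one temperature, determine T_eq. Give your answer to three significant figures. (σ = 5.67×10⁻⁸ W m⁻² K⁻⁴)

Flux at 16.0 AU: S = 1366/16.0² = 5.34 W m⁻².
Energy balance: absorbed = emitted ⇒ πR²·S(1−A) = 4πR²·σT_eq⁴, so T_eq⁴ = S(1−A)/(4σ).
T_eq = [5.34 × 0.87 / (4 × 5.67×10⁻⁸)]^(1/4) = (2.05×10⁷)^(1/4) = 67.3 K.

T_eq ≈ 67.3 K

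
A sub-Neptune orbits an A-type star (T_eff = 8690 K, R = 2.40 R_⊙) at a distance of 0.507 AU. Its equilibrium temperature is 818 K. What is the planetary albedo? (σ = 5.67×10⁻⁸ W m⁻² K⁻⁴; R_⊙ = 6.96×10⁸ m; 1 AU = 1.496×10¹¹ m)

A ≈ 0.35

R_⋆ = 2.40 × 6.96×10⁸ = 1.67×10⁹ m.
d = 0.507 AU = 7.58×10¹⁰ m.
L = 4πR_⋆²σT_⋆⁴ = 4π(1.67×10⁹)² × 5.67×10⁻⁸ × (8690)⁴ = 1.13×10²⁸ W.
S = L/(4πd²) = 1.57×10⁵ W m⁻².
From T_eq⁴ = S(1−A)/(4σ): 1−A = 4σT_eq⁴/S.
1−A = 4 × 5.67×10⁻⁸ × (818)⁴ / 1.57×10⁵ = 0.647.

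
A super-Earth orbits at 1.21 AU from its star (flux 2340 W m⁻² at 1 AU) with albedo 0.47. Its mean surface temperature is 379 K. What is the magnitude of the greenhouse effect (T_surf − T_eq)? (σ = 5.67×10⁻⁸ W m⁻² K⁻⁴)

ΔT ≈ 131.8 K

S = 2340/1.21² = 1598 W m⁻².
T_eq = [S(1−A)/(4σ)]^(1/4) = [1598×0.53/(4×5.67×10⁻⁸)]^(1/4) = 247.2 K.
ΔT = T_surf − T_eq = 379 − 247.2.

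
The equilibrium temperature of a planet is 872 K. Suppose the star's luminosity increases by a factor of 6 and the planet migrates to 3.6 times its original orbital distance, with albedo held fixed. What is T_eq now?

T_eq ∝ L^(1/4) · d^(−1/2).
T′ = 872 × 6^(1/4) / 3.6^(1/2) = 719 K.

T_eq ≈ 719 K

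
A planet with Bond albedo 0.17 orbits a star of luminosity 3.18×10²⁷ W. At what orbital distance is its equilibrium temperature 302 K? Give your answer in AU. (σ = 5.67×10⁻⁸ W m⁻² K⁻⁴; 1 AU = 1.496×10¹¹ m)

d ≈ 2.23 AU

From T_eq⁴ = L(1−A)/(16πσd²): d = √[L(1−A)/(16πσT_eq⁴)].
d = √[3.18×10²⁷ × 0.83 / (16π × 5.67×10⁻⁸ × (302)⁴)] = 3.34×10¹¹ m = 2.23 AU.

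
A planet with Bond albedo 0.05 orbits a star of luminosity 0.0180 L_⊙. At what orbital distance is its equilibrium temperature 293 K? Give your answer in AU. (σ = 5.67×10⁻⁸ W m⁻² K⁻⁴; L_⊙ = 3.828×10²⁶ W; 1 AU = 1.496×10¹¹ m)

d ≈ 0.118 AU

L = 0.0180 × 3.828×10²⁶ = 6.89×10²⁴ W.
From T_eq⁴ = L(1−A)/(16πσd²): d = √[L(1−A)/(16πσT_eq⁴)].
d = √[6.89×10²⁴ × 0.95 / (16π × 5.67×10⁻⁸ × (293)⁴)] = 1.77×10¹⁰ m = 0.118 AU.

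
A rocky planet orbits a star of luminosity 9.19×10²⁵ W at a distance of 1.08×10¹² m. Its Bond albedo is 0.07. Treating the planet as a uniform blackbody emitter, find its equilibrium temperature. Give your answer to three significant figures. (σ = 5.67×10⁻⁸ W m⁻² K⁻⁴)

T_eq ≈ 71.2 K

Flux: S = L/(4πd²) = 9.19×10²⁵/(4π×(1.08×10¹²)²) = 6.27 W m⁻².
Energy balance: absorbed = emitted ⇒ πR²·S(1−A) = 4πR²·σT_eq⁴, so T_eq⁴ = S(1−A)/(4σ).
T_eq = [6.27 × 0.93 / (4 × 5.67×10⁻⁸)]^(1/4) = (2.57×10⁷)^(1/4) = 71.2 K.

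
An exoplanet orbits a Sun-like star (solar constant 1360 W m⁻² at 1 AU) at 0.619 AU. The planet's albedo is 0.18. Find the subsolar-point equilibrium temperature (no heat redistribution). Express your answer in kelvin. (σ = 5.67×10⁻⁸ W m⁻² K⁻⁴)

Flux at 0.619 AU: S = 1360/0.619² = 3550 W m⁻².
At the subsolar point the surface absorbs S(1−A) and emits σT⁴ per unit area — no factor of 4, since only the local patch is in balance.
T = [3550 × 0.82 / 5.67×10⁻⁸]^(1/4) = (5.13×10¹⁰)^(1/4) = 476 K.

T_ss ≈ 476 K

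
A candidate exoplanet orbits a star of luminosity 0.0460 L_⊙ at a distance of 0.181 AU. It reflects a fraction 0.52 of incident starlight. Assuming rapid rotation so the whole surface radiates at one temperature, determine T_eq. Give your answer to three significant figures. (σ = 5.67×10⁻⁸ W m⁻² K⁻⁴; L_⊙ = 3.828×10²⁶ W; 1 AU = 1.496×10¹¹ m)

T_eq ≈ 252 K

d = 0.181 AU = 2.71×10¹⁰ m.
L = 0.0460 × 3.828×10²⁶ = 1.76×10²⁵ W.
Flux: S = L/(4πd²) = 1.76×10²⁵/(4π×(2.71×10¹⁰)²) = 1910 W m⁻².
Energy balance: absorbed = emitted ⇒ πR²·S(1−A) = 4πR²·σT_eq⁴, so T_eq⁴ = S(1−A)/(4σ).
T_eq = [1910 × 0.48 / (4 × 5.67×10⁻⁸)]^(1/4) = (4.04×10⁹)^(1/4) = 252 K.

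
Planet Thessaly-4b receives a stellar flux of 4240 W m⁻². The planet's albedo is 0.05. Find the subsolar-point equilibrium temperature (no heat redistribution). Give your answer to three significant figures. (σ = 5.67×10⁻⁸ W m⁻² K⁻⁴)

T_ss ≈ 516 K

At the subsolar point the surface absorbs S(1−A) and emits σT⁴ per unit area — no factor of 4, since only the local patch is in balance.
T = [4240 × 0.95 / 5.67×10⁻⁸]^(1/4) = (7.10×10¹⁰)^(1/4) = 516 K.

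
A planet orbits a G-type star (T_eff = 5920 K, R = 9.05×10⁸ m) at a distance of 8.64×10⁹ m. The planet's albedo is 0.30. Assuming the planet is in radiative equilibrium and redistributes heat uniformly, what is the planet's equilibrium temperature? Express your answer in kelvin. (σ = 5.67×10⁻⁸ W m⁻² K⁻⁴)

L = 4πR_⋆²σT_⋆⁴ = 4π(9.05×10⁸)² × 5.67×10⁻⁸ × (5920)⁴ = 7.17×10²⁶ W.
S = L/(4πd²) = 7.64×10⁵ W m⁻².
Energy balance: absorbed = emitted ⇒ πR²·S(1−A) = 4πR²·σT_eq⁴, so T_eq⁴ = S(1−A)/(4σ).
T_eq = [7.64×10⁵ × 0.70 / (4 × 5.67×10⁻⁸)]^(1/4) = (2.36×10¹²)^(1/4) = 1240 K.

T_eq ≈ 1240 K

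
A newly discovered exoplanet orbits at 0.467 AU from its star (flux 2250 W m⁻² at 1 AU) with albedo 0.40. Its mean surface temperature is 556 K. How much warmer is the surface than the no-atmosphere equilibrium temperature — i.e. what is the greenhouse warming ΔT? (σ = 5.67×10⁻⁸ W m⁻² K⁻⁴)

ΔT ≈ 149.5 K

S = 2250/0.467² = 1.032×10⁴ W m⁻².
T_eq = [S(1−A)/(4σ)]^(1/4) = [1.032×10⁴×0.60/(4×5.67×10⁻⁸)]^(1/4) = 406.5 K.
ΔT = T_surf − T_eq = 556 − 406.5.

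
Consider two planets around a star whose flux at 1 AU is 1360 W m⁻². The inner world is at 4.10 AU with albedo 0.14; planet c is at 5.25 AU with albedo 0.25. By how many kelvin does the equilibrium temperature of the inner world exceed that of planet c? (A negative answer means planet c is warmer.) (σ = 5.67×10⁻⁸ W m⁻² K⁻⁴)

T_eq = [S₀(1−A)/(4σd²)]^(1/4), so T ∝ (1−A)^(1/4) / √d.
T₁ = [1360×0.86/(4×5.67×10⁻⁸×4.10²)]^(1/4) = 132.34 K.
T₂ = [1360×0.75/(4×5.67×10⁻⁸×5.25²)]^(1/4) = 113.02 K.

ΔT ≈ 19.3 K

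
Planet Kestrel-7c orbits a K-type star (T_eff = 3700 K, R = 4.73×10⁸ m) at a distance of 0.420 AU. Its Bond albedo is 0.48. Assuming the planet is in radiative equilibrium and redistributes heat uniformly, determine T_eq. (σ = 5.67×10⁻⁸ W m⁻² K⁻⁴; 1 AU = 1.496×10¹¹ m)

d = 0.420 AU = 6.28×10¹⁰ m.
L = 4πR_⋆²σT_⋆⁴ = 4π(4.73×10⁸)² × 5.67×10⁻⁸ × (3700)⁴ = 2.99×10²⁵ W.
S = L/(4πd²) = 602 W m⁻².
Energy balance: absorbed = emitted ⇒ πR²·S(1−A) = 4πR²·σT_eq⁴, so T_eq⁴ = S(1−A)/(4σ).
T_eq = [602 × 0.52 / (4 × 5.67×10⁻⁸)]^(1/4) = (1.38×10⁹)^(1/4) = 193 K.

T_eq ≈ 193 K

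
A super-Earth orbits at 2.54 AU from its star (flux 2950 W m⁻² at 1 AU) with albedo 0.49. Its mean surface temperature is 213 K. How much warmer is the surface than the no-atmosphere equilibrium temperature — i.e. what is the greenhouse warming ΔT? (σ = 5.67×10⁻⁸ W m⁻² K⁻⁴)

S = 2950/2.54² = 457.3 W m⁻².
T_eq = [S(1−A)/(4σ)]^(1/4) = [457.3×0.51/(4×5.67×10⁻⁸)]^(1/4) = 179.1 K.
ΔT = T_surf − T_eq = 213 − 179.1.

ΔT ≈ 33.9 K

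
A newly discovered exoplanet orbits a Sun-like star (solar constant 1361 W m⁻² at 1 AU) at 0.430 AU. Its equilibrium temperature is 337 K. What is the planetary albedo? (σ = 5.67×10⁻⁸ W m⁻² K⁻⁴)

A ≈ 0.60

Flux at 0.430 AU: S = 1361/0.430² = 7360 W m⁻².
From T_eq⁴ = S(1−A)/(4σ): 1−A = 4σT_eq⁴/S.
1−A = 4 × 5.67×10⁻⁸ × (337)⁴ / 7360 = 0.397.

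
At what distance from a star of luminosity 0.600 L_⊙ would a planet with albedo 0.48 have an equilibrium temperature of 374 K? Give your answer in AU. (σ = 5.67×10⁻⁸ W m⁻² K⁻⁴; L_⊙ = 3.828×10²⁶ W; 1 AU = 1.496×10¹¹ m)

L = 0.600 × 3.828×10²⁶ = 2.30×10²⁶ W.
From T_eq⁴ = L(1−A)/(16πσd²): d = √[L(1−A)/(16πσT_eq⁴)].
d = √[2.30×10²⁶ × 0.52 / (16π × 5.67×10⁻⁸ × (374)⁴)] = 4.63×10¹⁰ m = 0.309 AU.

d ≈ 0.309 AU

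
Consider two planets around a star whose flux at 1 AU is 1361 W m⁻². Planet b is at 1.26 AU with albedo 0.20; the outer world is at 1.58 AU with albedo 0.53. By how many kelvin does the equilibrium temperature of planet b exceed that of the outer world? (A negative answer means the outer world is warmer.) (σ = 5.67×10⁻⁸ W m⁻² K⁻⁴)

T_eq = [S₀(1−A)/(4σd²)]^(1/4), so T ∝ (1−A)^(1/4) / √d.
T₁ = [1361×0.80/(4×5.67×10⁻⁸×1.26²)]^(1/4) = 234.50 K.
T₂ = [1361×0.47/(4×5.67×10⁻⁸×1.58²)]^(1/4) = 183.34 K.

ΔT ≈ 51.2 K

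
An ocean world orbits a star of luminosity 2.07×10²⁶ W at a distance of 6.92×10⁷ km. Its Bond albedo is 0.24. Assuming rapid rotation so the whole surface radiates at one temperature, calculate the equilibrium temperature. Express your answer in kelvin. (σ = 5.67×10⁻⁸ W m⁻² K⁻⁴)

T_eq ≈ 328 K

d = 6.92×10⁷ km = 6.92×10¹⁰ m.
Flux: S = L/(4πd²) = 2.07×10²⁶/(4π×(6.92×10¹⁰)²) = 3440 W m⁻².
Energy balance: absorbed = emitted ⇒ πR²·S(1−A) = 4πR²·σT_eq⁴, so T_eq⁴ = S(1−A)/(4σ).
T_eq = [3440 × 0.76 / (4 × 5.67×10⁻⁸)]^(1/4) = (1.15×10¹⁰)^(1/4) = 328 K.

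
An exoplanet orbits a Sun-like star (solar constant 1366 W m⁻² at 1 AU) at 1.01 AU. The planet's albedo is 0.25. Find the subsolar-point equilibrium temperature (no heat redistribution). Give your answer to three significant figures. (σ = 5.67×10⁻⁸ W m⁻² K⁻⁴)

T_ss ≈ 365 K

Flux at 1.01 AU: S = 1366/1.01² = 1340 W m⁻².
At the subsolar point the surface absorbs S(1−A) and emits σT⁴ per unit area — no factor of 4, since only the local patch is in balance.
T = [1340 × 0.75 / 5.67×10⁻⁸]^(1/4) = (1.77×10¹⁰)^(1/4) = 365 K.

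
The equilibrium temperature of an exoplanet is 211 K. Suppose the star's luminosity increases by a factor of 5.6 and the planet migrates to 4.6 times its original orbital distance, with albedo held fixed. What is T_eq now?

T_eq ≈ 151 K

T_eq ∝ L^(1/4) · d^(−1/2).
T′ = 211 × 5.6^(1/4) / 4.6^(1/2) = 151 K.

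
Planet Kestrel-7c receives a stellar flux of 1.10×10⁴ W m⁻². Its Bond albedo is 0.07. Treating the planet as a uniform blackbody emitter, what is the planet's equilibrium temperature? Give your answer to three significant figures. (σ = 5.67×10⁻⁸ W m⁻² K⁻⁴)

T_eq ≈ 461 K

Energy balance: absorbed = emitted ⇒ πR²·S(1−A) = 4πR²·σT_eq⁴, so T_eq⁴ = S(1−A)/(4σ).
T_eq = [1.10×10⁴ × 0.93 / (4 × 5.67×10⁻⁸)]^(1/4) = (4.51×10¹⁰)^(1/4) = 461 K.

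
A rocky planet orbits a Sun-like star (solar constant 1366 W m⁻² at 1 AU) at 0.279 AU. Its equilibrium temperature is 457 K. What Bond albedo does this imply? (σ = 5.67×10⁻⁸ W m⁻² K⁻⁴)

Flux at 0.279 AU: S = 1366/0.279² = 1.75×10⁴ W m⁻².
From T_eq⁴ = S(1−A)/(4σ): 1−A = 4σT_eq⁴/S.
1−A = 4 × 5.67×10⁻⁸ × (457)⁴ / 1.75×10⁴ = 0.564.

A ≈ 0.44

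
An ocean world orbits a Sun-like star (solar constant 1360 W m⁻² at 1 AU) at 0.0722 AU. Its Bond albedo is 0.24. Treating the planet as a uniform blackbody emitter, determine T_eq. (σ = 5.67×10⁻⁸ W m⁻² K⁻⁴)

T_eq ≈ 967 K

Flux at 0.0722 AU: S = 1360/0.0722² = 2.61×10⁵ W m⁻².
Energy balance: absorbed = emitted ⇒ πR²·S(1−A) = 4πR²·σT_eq⁴, so T_eq⁴ = S(1−A)/(4σ).
T_eq = [2.61×10⁵ × 0.76 / (4 × 5.67×10⁻⁸)]^(1/4) = (8.74×10¹¹)^(1/4) = 967 K.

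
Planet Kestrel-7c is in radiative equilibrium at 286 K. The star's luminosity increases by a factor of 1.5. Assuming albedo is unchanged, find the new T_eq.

T_eq ≈ 317 K

T_eq ∝ L^(1/4) · d^(−1/2).
T′ = 286 × 1.5^(1/4) = 317 K.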